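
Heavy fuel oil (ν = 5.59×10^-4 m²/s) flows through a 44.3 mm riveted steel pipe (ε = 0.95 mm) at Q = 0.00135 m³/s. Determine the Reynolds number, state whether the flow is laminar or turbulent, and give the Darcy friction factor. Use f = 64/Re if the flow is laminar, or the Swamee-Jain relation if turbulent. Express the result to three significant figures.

V = 4Q/(πD²) = 0.8759 m/s
Re = VD/ν = 0.8759·0.0443/5.59×10^-4 = 69.4
Re < 2300 → laminar → f = 64/Re = 0.9220

Re ≈ 69.4; laminar; f = 64/Re ≈ 0.922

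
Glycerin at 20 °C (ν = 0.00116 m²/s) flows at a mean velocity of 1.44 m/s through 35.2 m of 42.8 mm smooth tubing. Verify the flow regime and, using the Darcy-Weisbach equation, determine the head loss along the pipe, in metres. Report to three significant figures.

Re = VD/ν = 1.44·0.04280/0.00116 = 53.1 → laminar (Re < 2300)
f = 64/Re = 1.205
h_f = f(L/D)V²/(2g) = 1.205·(35.2/0.04280)·1.44²/(2·9.81) = 104.7 m

h_f ≈ 105 m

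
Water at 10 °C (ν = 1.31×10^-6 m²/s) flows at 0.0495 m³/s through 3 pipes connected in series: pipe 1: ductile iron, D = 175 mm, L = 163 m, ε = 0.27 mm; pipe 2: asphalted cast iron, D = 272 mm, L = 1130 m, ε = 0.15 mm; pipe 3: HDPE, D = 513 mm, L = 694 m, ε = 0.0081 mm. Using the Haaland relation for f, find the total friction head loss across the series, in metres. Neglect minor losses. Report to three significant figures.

H ≈ 7.55 m

Pipe 1: V = 2.058 m/s, Re = 2.75×10^5, ε/D = 0.00154, f = 0.02262, h_1 = f(L/D)V²/2g = 4.547 m
Pipe 2: V = 0.8519 m/s, Re = 1.77×10^5, ε/D = 5.51×10^-4, f = 0.01910, h_2 = f(L/D)V²/2g = 2.935 m
Pipe 3: V = 0.2395 m/s, Re = 9.38×10^4, ε/D = 1.58×10^-5, f = 0.01812, h_3 = f(L/D)V²/2g = 0.07167 m
Series → Q common, losses add: H = Σh = 7.554 m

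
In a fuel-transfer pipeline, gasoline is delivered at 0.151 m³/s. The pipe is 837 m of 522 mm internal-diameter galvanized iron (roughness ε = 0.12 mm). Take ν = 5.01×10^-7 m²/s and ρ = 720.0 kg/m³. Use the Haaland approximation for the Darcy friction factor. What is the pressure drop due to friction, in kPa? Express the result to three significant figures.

Δp ≈ 4.36 kPa

V = 4Q/(πD²) = 4·0.151/(π·0.522²) = 0.7056 m/s
Re = VD/ν = 0.7056·0.522/5.01×10^-7 = 7.35×10^5 → turbulent
ε/D = 0.12/522 = 2.30×10^-4
Haaland: f = 0.01516
h_f = f(L/D)V²/(2g) = 0.01516·(837/0.522)·0.7056²/(2·9.81) = 0.6170 m
Δp = ρg·h_f = 720.0·9.81·0.6170 = 4.358 kPa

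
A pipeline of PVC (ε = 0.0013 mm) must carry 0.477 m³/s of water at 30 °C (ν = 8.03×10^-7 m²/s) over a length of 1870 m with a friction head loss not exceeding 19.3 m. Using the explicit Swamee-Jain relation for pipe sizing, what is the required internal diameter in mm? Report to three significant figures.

Swamee-Jain (Type III): D = 0.66·[ε^1.25·(LQ²/(gh_f))^4.75 + ν·Q^9.4·(L/(gh_f))^5.2]^0.04
LQ²/(gh_f) = 2.247; L/(gh_f) = 9.877
Term 1 = ε^1.25·(…)^4.75 = 2.05×10^-6; Term 2 = ν·Q^9.4·(…)^5.2 = 1.13×10^-4
D = 0.66·(2.05×10^-6 + 1.13×10^-4)^0.04 = 0.4592 m = 459 mm
Check: V = 2.88 m/s, Re = 1.65×10^6, f = 0.01079, h_f = 18.6 m ≈ 19.3 m ✓

D ≈ 459 mm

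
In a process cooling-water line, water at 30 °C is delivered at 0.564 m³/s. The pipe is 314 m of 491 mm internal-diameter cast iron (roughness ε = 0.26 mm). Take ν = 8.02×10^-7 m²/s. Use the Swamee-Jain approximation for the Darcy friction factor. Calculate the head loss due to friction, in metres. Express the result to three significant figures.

V = 4Q/(πD²) = 4·0.564/(π·0.491²) = 2.979 m/s
Re = VD/ν = 2.979·0.491/8.02×10^-7 = 1.82×10^6 → turbulent
ε/D = 0.26/491 = 5.30×10^-4
Swamee-Jain: f = 0.01726
h_f = f(L/D)V²/(2g) = 0.01726·(314/0.491)·2.979²/(2·9.81) = 4.992 m

h_f ≈ 4.99 m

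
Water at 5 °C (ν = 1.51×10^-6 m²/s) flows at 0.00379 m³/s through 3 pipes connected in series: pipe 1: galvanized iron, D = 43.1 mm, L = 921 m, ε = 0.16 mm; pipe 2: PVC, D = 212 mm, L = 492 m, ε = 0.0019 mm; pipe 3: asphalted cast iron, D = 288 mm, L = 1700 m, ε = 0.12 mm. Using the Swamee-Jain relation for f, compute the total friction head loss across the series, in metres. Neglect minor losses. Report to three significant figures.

H ≈ 218 m

Pipe 1: V = 2.598 m/s, Re = 7.41×10^4, ε/D = 0.00371, f = 0.02960, h_1 = f(L/D)V²/2g = 217.5 m
Pipe 2: V = 0.1074 m/s, Re = 1.51×10^4, ε/D = 8.96×10^-6, f = 0.02777, h_2 = f(L/D)V²/2g = 0.03787 m
Pipe 3: V = 0.05818 m/s, Re = 1.11×10^4, ε/D = 4.17×10^-4, f = 0.03087, h_3 = f(L/D)V²/2g = 0.03143 m
Series → Q common, losses add: H = Σh = 217.6 m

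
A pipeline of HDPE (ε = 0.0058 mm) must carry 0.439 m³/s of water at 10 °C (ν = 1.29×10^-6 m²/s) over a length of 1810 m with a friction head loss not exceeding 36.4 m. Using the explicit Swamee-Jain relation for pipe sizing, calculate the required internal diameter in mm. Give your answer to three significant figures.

Swamee-Jain (Type III): D = 0.66·[ε^1.25·(LQ²/(gh_f))^4.75 + ν·Q^9.4·(L/(gh_f))^5.2]^0.04
LQ²/(gh_f) = 0.9769; L/(gh_f) = 5.069
Term 1 = ε^1.25·(…)^4.75 = 2.55×10^-7; Term 2 = ν·Q^9.4·(…)^5.2 = 2.60×10^-6
D = 0.66·(2.55×10^-7 + 2.60×10^-6)^0.04 = 0.3961 m = 396 mm
Check: V = 3.56 m/s, Re = 1.09×10^6, f = 0.01181, h_f = 34.9 m ≈ 36.4 m ✓

D ≈ 396 mm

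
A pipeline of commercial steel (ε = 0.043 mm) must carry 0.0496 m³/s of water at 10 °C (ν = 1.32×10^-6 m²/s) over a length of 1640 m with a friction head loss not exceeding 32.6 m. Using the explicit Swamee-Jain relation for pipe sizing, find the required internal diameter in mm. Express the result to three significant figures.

Swamee-Jain (Type III): D = 0.66·[ε^1.25·(LQ²/(gh_f))^4.75 + ν·Q^9.4·(L/(gh_f))^5.2]^0.04
LQ²/(gh_f) = 0.01262; L/(gh_f) = 5.128
Term 1 = ε^1.25·(…)^4.75 = 3.32×10^-15; Term 2 = ν·Q^9.4·(…)^5.2 = 3.55×10^-15
D = 0.66·(3.32×10^-15 + 3.55×10^-15)^0.04 = 0.1791 m = 179 mm
Check: V = 1.97 m/s, Re = 2.67×10^5, f = 0.01683, h_f = 30.5 m ≈ 32.6 m ✓

D ≈ 179 mm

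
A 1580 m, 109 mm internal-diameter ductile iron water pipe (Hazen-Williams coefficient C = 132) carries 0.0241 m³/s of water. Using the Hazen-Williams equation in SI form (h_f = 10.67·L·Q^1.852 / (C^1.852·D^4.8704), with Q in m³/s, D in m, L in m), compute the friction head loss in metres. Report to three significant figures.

h_f = 10.67·1580·0.0241^1.852 / (132^1.852·0.109^4.8704) = 97.98 m

h_f ≈ 98.0 m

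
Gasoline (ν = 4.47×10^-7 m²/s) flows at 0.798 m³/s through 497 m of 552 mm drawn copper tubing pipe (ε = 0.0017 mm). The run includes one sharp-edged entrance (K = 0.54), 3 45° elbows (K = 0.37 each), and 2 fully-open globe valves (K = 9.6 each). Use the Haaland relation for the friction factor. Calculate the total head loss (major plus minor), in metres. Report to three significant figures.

V = 4Q/(πD²) = 3.335 m/s; V²/2g = 0.5667 m
Re = 4.12×10^6, ε/D = 3.08×10^-6 → f = 0.009394 (Haaland)
Major: h_f = f(L/D)·V²/2g = 0.009394·900.4·0.5667 = 4.793 m
Minor: ΣK = 20.8; h_m = ΣK·V²/2g = 11.82 m
Total H_L = 4.793 + 11.82 = 16.61 m

H_L ≈ 16.6 m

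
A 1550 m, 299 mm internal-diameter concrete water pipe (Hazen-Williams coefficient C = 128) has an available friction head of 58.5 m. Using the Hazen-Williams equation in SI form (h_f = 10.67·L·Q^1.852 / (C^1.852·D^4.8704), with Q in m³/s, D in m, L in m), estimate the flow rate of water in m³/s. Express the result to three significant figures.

Rearranging: Q = [h_f·C^1.852·D^4.8704 / (10.67·L)]^(1/1.852)
Q = [58.5·128^1.852·0.299^4.8704 / (10.67·1550)]^0.540 = 0.2539 m³/s

Q ≈ 0.254 m³/s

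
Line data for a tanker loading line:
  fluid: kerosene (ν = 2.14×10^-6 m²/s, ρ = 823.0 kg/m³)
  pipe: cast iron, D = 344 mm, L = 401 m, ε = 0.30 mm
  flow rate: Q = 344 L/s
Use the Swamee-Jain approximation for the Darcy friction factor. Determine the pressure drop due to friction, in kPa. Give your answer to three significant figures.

V = 4Q/(πD²) = 4·0.344/(π·0.344²) = 3.701 m/s
Re = VD/ν = 3.701·0.344/2.14×10^-6 = 5.95×10^5 → turbulent
ε/D = 0.30/344 = 8.72×10^-4
Swamee-Jain: f = 0.01967
h_f = f(L/D)V²/(2g) = 0.01967·(401/0.344)·3.701²/(2·9.81) = 16.01 m
Δp = ρg·h_f = 823.0·9.81·16.01 = 129.3 kPa

Δp ≈ 129 kPa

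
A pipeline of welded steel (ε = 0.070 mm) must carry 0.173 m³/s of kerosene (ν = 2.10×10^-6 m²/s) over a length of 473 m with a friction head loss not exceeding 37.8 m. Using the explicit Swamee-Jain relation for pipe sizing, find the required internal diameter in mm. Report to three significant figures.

D ≈ 223 mm

Swamee-Jain (Type III): D = 0.66·[ε^1.25·(LQ²/(gh_f))^4.75 + ν·Q^9.4·(L/(gh_f))^5.2]^0.04
LQ²/(gh_f) = 0.03818; L/(gh_f) = 1.276
Term 1 = ε^1.25·(…)^4.75 = 1.17×10^-12; Term 2 = ν·Q^9.4·(…)^5.2 = 5.12×10^-13
D = 0.66·(1.17×10^-12 + 5.12×10^-13)^0.04 = 0.2232 m = 223 mm
Check: V = 4.42 m/s, Re = 4.70×10^5, f = 0.01655, h_f = 35.0 m ≈ 37.8 m ✓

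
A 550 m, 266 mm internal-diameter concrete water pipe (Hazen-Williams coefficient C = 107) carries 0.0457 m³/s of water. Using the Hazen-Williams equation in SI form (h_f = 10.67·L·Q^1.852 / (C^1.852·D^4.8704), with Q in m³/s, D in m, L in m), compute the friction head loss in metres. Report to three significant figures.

h_f = 10.67·550·0.0457^1.852 / (107^1.852·0.266^4.8704) = 2.135 m

h_f ≈ 2.13 m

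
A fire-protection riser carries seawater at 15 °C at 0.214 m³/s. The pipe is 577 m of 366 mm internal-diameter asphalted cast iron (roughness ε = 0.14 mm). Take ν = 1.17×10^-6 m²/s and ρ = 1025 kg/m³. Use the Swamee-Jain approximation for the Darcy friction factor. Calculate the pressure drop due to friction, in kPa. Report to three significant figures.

Δp ≈ 56.1 kPa

V = 4Q/(πD²) = 4·0.214/(π·0.366²) = 2.034 m/s
Re = VD/ν = 2.034·0.366/1.17×10^-6 = 6.36×10^5 → turbulent
ε/D = 0.14/366 = 3.83×10^-4
Swamee-Jain: f = 0.01677
h_f = f(L/D)V²/(2g) = 0.01677·(577/0.366)·2.034²/(2·9.81) = 5.575 m
Δp = ρg·h_f = 1025·9.81·5.575 = 56.06 kPa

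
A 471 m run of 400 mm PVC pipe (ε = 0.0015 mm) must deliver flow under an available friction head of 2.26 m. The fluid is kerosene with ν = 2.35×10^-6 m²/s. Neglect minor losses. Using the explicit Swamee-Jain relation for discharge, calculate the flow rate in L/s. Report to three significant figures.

Swamee-Jain (Type II): Q = -0.965·√(gD⁵h_f/L)·ln[ε/(3.7D) + √(3.17ν²L/(gD³h_f))]
√(gD⁵h_f/L) = √(9.81·0.400⁵·2.26/471) = 0.02195
ε/(3.7D) = 1.01×10^-6; √(3.17ν²L/(gD³h_f)) = 7.62×10^-5
Q = -0.965·0.02195·ln(7.724×10^-5) = 0.2006 m³/s
Check: V = 1.60 m/s, Re = 2.72×10^5, f = 0.01469, h_f = 2.25 m ≈ 2.26 m ✓

Q ≈ 201 L/s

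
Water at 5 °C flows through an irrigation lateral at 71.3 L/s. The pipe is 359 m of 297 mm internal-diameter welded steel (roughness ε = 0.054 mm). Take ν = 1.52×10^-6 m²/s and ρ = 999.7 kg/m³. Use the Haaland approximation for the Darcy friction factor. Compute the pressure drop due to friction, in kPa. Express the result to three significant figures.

V = 4Q/(πD²) = 4·0.0713/(π·0.297²) = 1.029 m/s
Re = VD/ν = 1.029·0.297/1.52×10^-6 = 2.01×10^5 → turbulent
ε/D = 0.054/297 = 1.82×10^-4
Haaland: f = 0.01674
h_f = f(L/D)V²/(2g) = 0.01674·(359/0.297)·1.029²/(2·9.81) = 1.092 m
Δp = ρg·h_f = 999.7·9.81·1.092 = 10.71 kPa

Δp ≈ 10.7 kPa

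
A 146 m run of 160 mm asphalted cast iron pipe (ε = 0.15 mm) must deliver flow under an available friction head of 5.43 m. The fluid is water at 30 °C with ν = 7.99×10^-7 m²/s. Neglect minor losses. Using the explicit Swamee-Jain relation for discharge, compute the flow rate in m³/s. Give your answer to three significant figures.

Swamee-Jain (Type II): Q = -0.965·√(gD⁵h_f/L)·ln[ε/(3.7D) + √(3.17ν²L/(gD³h_f))]
√(gD⁵h_f/L) = √(9.81·0.160⁵·5.43/146) = 0.006185
ε/(3.7D) = 2.53×10^-4; √(3.17ν²L/(gD³h_f)) = 3.68×10^-5
Q = -0.965·0.006185·ln(2.902×10^-4) = 0.04862 m³/s
Check: V = 2.42 m/s, Re = 4.84×10^5, f = 0.02010, h_f = 5.47 m ≈ 5.43 m ✓

Q ≈ 0.0486 m³/s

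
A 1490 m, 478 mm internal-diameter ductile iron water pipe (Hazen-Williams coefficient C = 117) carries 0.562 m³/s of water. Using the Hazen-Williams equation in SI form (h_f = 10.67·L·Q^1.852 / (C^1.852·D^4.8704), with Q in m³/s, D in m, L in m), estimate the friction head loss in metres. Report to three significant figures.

h_f ≈ 29.4 m

h_f = 10.67·1490·0.562^1.852 / (117^1.852·0.478^4.8704) = 29.44 m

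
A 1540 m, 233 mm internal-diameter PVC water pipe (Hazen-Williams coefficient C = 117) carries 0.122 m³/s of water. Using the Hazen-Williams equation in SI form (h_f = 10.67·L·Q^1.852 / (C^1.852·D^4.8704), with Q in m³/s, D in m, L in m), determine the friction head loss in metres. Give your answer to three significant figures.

h_f = 10.67·1540·0.122^1.852 / (117^1.852·0.233^4.8704) = 59.51 m

h_f ≈ 59.5 m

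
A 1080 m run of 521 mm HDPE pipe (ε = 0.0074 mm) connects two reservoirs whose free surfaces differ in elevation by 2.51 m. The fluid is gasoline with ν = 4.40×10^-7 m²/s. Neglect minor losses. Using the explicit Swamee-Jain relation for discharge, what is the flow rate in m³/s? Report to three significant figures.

Swamee-Jain (Type II): Q = -0.965·√(gD⁵h_f/L)·ln[ε/(3.7D) + √(3.17ν²L/(gD³h_f))]
√(gD⁵h_f/L) = √(9.81·0.521⁵·2.51/1080) = 0.02958
ε/(3.7D) = 3.84×10^-6; √(3.17ν²L/(gD³h_f)) = 1.38×10^-5
Q = -0.965·0.02958·ln(1.764×10^-5) = 0.3125 m³/s
Check: V = 1.47 m/s, Re = 1.74×10^6, f = 0.01108, h_f = 2.51 m ≈ 2.51 m ✓

Q ≈ 0.312 m³/s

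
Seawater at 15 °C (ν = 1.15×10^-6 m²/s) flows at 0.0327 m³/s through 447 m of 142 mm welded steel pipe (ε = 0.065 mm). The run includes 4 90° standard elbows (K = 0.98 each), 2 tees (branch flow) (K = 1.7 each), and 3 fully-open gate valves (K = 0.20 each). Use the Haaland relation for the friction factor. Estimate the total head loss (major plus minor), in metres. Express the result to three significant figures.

V = 4Q/(πD²) = 2.065 m/s; V²/2g = 0.2173 m
Re = 2.55×10^5, ε/D = 4.58×10^-4 → f = 0.01804 (Haaland)
Major: h_f = f(L/D)·V²/2g = 0.01804·3148·0.2173 = 12.34 m
Minor: ΣK = 7.92; h_m = ΣK·V²/2g = 1.721 m
Total H_L = 12.34 + 1.721 = 14.06 m

H_L ≈ 14.1 m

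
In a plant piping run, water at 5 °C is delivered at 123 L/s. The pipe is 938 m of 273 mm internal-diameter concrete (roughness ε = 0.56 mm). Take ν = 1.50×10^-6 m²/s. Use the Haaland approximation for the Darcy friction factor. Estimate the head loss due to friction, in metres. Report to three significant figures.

V = 4Q/(πD²) = 4·0.123/(π·0.273²) = 2.101 m/s
Re = VD/ν = 2.101·0.273/1.50×10^-6 = 3.82×10^5 → turbulent
ε/D = 0.56/273 = 0.00205
Haaland: f = 0.02404
h_f = f(L/D)V²/(2g) = 0.02404·(938/0.273)·2.101²/(2·9.81) = 18.59 m

h_f ≈ 18.6 m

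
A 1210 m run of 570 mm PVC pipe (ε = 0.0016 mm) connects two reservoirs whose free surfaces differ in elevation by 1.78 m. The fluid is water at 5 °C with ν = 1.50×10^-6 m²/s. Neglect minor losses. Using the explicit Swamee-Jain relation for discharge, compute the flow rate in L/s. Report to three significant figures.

Q ≈ 280 L/s

Swamee-Jain (Type II): Q = -0.965·√(gD⁵h_f/L)·ln[ε/(3.7D) + √(3.17ν²L/(gD³h_f))]
√(gD⁵h_f/L) = √(9.81·0.570⁵·1.78/1210) = 0.02947
ε/(3.7D) = 7.59×10^-7; √(3.17ν²L/(gD³h_f)) = 5.17×10^-5
Q = -0.965·0.02947·ln(5.242×10^-5) = 0.2803 m³/s
Check: V = 1.10 m/s, Re = 4.17×10^5, f = 0.01356, h_f = 1.77 m ≈ 1.78 m ✓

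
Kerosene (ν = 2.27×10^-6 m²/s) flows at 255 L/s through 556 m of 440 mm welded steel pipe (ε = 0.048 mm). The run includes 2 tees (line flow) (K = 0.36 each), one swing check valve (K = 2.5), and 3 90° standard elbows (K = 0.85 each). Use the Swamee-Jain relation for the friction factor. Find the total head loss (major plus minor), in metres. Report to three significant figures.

H_L ≈ 3.61 m

V = 4Q/(πD²) = 1.677 m/s; V²/2g = 0.1433 m
Re = 3.25×10^5, ε/D = 1.09×10^-4 → f = 0.01536 (Swamee-Jain)
Major: h_f = f(L/D)·V²/2g = 0.01536·1264·0.1433 = 2.782 m
Minor: ΣK = 5.77; h_m = ΣK·V²/2g = 0.8271 m
Total H_L = 2.782 + 0.8271 = 3.609 m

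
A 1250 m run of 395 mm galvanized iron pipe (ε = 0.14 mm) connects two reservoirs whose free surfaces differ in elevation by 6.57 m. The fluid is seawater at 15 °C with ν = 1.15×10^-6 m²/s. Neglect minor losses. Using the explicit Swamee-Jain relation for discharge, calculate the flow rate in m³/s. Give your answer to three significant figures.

Swamee-Jain (Type II): Q = -0.965·√(gD⁵h_f/L)·ln[ε/(3.7D) + √(3.17ν²L/(gD³h_f))]
√(gD⁵h_f/L) = √(9.81·0.395⁵·6.57/1250) = 0.02227
ε/(3.7D) = 9.58×10^-5; √(3.17ν²L/(gD³h_f)) = 3.63×10^-5
Q = -0.965·0.02227·ln(1.321×10^-4) = 0.1919 m³/s
Check: V = 1.57 m/s, Re = 5.38×10^5, f = 0.01672, h_f = 6.61 m ≈ 6.57 m ✓

Q ≈ 0.192 m³/s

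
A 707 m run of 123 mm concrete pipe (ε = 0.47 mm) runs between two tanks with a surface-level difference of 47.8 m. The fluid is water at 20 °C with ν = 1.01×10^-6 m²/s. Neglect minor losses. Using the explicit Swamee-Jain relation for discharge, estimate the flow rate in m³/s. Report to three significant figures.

Swamee-Jain (Type II): Q = -0.965·√(gD⁵h_f/L)·ln[ε/(3.7D) + √(3.17ν²L/(gD³h_f))]
√(gD⁵h_f/L) = √(9.81·0.123⁵·47.8/707) = 0.004321
ε/(3.7D) = 0.00103; √(3.17ν²L/(gD³h_f)) = 5.12×10^-5
Q = -0.965·0.004321·ln(0.001084) = 0.02847 m³/s
Check: V = 2.40 m/s, Re = 2.92×10^5, f = 0.02858, h_f = 48.1 m ≈ 47.8 m ✓

Q ≈ 0.0285 m³/s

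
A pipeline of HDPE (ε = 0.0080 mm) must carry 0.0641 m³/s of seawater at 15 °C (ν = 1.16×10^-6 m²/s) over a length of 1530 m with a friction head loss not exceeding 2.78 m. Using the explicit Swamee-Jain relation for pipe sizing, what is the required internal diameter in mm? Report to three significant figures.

Swamee-Jain (Type III): D = 0.66·[ε^1.25·(LQ²/(gh_f))^4.75 + ν·Q^9.4·(L/(gh_f))^5.2]^0.04
LQ²/(gh_f) = 0.2305; L/(gh_f) = 56.10
Term 1 = ε^1.25·(…)^4.75 = 4.00×10^-10; Term 2 = ν·Q^9.4·(…)^5.2 = 8.78×10^-9
D = 0.66·(4.00×10^-10 + 8.78×10^-9)^0.04 = 0.3148 m = 315 mm
Check: V = 0.823 m/s, Re = 2.23×10^5, f = 0.01545, h_f = 2.59 m ≈ 2.78 m ✓

D ≈ 315 mm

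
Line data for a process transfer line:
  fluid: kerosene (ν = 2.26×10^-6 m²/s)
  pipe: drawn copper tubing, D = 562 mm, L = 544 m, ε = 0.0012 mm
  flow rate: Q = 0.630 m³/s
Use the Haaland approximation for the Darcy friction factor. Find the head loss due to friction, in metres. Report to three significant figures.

V = 4Q/(πD²) = 4·0.630/(π·0.562²) = 2.540 m/s
Re = VD/ν = 2.540·0.562/2.26×10^-6 = 6.32×10^5 → turbulent
ε/D = 0.0012/562 = 2.14×10^-6
Haaland: f = 0.01256
h_f = f(L/D)V²/(2g) = 0.01256·(544/0.562)·2.540²/(2·9.81) = 3.997 m

h_f ≈ 4.00 m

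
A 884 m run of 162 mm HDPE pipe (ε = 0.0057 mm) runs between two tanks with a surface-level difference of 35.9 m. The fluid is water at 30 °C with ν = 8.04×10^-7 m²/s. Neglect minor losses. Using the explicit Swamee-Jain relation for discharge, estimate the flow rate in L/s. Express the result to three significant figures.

Swamee-Jain (Type II): Q = -0.965·√(gD⁵h_f/L)·ln[ε/(3.7D) + √(3.17ν²L/(gD³h_f))]
√(gD⁵h_f/L) = √(9.81·0.162⁵·35.9/884) = 0.006667
ε/(3.7D) = 9.51×10^-6; √(3.17ν²L/(gD³h_f)) = 3.48×10^-5
Q = -0.965·0.006667·ln(4.429×10^-5) = 0.06450 m³/s
Check: V = 3.13 m/s, Re = 6.30×10^5, f = 0.01318, h_f = 35.9 m ≈ 35.9 m ✓

Q ≈ 64.5 L/s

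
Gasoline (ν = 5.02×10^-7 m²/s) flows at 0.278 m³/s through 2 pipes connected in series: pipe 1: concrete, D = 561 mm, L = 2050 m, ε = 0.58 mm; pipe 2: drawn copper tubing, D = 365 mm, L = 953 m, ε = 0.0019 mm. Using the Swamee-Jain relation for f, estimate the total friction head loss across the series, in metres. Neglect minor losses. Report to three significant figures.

H ≈ 14.7 m

Pipe 1: V = 1.125 m/s, Re = 1.26×10^6, ε/D = 0.00103, f = 0.02011, h_1 = f(L/D)V²/2g = 4.738 m
Pipe 2: V = 2.657 m/s, Re = 1.93×10^6, ε/D = 5.21×10^-6, f = 0.01062, h_2 = f(L/D)V²/2g = 9.973 m
Series → Q common, losses add: H = Σh = 14.71 m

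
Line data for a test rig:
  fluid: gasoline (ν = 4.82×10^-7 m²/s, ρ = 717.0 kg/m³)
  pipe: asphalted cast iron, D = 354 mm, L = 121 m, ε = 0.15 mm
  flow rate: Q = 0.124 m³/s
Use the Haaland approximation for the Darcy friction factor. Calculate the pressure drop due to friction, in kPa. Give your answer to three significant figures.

Δp ≈ 3.24 kPa

V = 4Q/(πD²) = 4·0.124/(π·0.354²) = 1.260 m/s
Re = VD/ν = 1.260·0.354/4.82×10^-7 = 9.25×10^5 → turbulent
ε/D = 0.15/354 = 4.24×10^-4
Haaland: f = 0.01666
h_f = f(L/D)V²/(2g) = 0.01666·(121/0.354)·1.260²/(2·9.81) = 0.4607 m
Δp = ρg·h_f = 717.0·9.81·0.4607 = 3.241 kPa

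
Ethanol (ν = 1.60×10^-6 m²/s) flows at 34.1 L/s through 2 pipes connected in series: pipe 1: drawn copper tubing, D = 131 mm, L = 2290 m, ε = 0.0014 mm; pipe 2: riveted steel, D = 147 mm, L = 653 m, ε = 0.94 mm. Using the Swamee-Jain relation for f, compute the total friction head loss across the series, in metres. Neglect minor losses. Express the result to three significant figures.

H ≈ 119 m

Pipe 1: V = 2.530 m/s, Re = 2.07×10^5, ε/D = 1.07×10^-5, f = 0.01553, h_1 = f(L/D)V²/2g = 88.55 m
Pipe 2: V = 2.009 m/s, Re = 1.85×10^5, ε/D = 0.00639, f = 0.03338, h_2 = f(L/D)V²/2g = 30.51 m
Series → Q common, losses add: H = Σh = 119.1 m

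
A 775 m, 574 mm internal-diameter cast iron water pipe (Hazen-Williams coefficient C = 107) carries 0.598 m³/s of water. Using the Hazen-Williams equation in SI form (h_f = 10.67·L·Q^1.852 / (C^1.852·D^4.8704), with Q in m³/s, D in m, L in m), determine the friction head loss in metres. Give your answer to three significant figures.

h_f ≈ 8.31 m

h_f = 10.67·775·0.598^1.852 / (107^1.852·0.574^4.8704) = 8.312 m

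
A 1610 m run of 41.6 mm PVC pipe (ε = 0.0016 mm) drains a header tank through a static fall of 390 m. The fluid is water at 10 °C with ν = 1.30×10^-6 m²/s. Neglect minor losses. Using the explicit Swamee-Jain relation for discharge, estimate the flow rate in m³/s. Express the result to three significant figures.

Q ≈ 0.00451 m³/s

Swamee-Jain (Type II): Q = -0.965·√(gD⁵h_f/L)·ln[ε/(3.7D) + √(3.17ν²L/(gD³h_f))]
√(gD⁵h_f/L) = √(9.81·0.0416⁵·390/1610) = 5.441×10^-4
ε/(3.7D) = 1.04×10^-5; √(3.17ν²L/(gD³h_f)) = 1.77×10^-4
Q = -0.965·5.441×10^-4·ln(1.874×10^-4) = 0.004506 m³/s
Check: V = 3.32 m/s, Re = 1.06×10^5, f = 0.01788, h_f = 388 m ≈ 390 m ✓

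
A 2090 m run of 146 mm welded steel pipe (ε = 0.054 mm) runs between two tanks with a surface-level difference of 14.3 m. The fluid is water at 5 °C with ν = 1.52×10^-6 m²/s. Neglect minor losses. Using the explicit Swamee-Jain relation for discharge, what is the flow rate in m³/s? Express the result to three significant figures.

Swamee-Jain (Type II): Q = -0.965·√(gD⁵h_f/L)·ln[ε/(3.7D) + √(3.17ν²L/(gD³h_f))]
√(gD⁵h_f/L) = √(9.81·0.146⁵·14.3/2090) = 0.002110
ε/(3.7D) = 1.00×10^-4; √(3.17ν²L/(gD³h_f)) = 1.87×10^-4
Q = -0.965·0.002110·ln(2.872×10^-4) = 0.01661 m³/s
Check: V = 0.992 m/s, Re = 9.53×10^4, f = 0.01997, h_f = 14.3 m ≈ 14.3 m ✓

Q ≈ 0.0166 m³/s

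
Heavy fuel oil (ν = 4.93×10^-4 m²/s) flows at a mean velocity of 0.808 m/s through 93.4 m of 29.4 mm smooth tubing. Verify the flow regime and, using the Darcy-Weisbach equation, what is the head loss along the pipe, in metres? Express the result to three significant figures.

Re = VD/ν = 0.808·0.02940/4.93×10^-4 = 48.2 → laminar (Re < 2300)
f = 64/Re = 1.328
h_f = f(L/D)V²/(2g) = 1.328·(93.4/0.02940)·0.808²/(2·9.81) = 140.4 m

h_f ≈ 140 m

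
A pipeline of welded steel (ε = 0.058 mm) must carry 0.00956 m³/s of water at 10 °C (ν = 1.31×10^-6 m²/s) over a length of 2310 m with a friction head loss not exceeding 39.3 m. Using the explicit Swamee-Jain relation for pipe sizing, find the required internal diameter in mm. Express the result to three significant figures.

Swamee-Jain (Type III): D = 0.66·[ε^1.25·(LQ²/(gh_f))^4.75 + ν·Q^9.4·(L/(gh_f))^5.2]^0.04
LQ²/(gh_f) = 5.476×10^-4; L/(gh_f) = 5.992
Term 1 = ε^1.25·(…)^4.75 = 1.63×10^-21; Term 2 = ν·Q^9.4·(…)^5.2 = 1.50×10^-21
D = 0.66·(1.63×10^-21 + 1.50×10^-21)^0.04 = 0.09986 m = 99.9 mm
Check: V = 1.22 m/s, Re = 9.31×10^4, f = 0.02094, h_f = 36.8 m ≈ 39.3 m ✓

D ≈ 99.9 mm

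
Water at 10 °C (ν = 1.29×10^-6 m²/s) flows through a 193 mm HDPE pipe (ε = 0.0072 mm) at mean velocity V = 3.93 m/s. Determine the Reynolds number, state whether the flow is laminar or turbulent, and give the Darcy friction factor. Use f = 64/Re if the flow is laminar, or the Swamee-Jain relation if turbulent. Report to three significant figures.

Re ≈ 5.88×10^5; turbulent; f ≈ 0.0133

Re = VD/ν = 3.930·0.193/1.29×10^-6 = 5.88×10^5
Re > 4000 → turbulent; ε/D = 3.73×10^-5
Swamee-Jain: f = 0.01334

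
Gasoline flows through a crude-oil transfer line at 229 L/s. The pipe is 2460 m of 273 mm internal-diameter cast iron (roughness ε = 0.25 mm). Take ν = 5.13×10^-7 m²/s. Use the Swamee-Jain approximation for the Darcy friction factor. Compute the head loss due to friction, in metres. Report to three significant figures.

V = 4Q/(πD²) = 4·0.229/(π·0.273²) = 3.912 m/s
Re = VD/ν = 3.912·0.273/5.13×10^-7 = 2.08×10^6 → turbulent
ε/D = 0.25/273 = 9.16×10^-4
Swamee-Jain: f = 0.01944
h_f = f(L/D)V²/(2g) = 0.01944·(2460/0.273)·3.912²/(2·9.81) = 136.6 m

h_f ≈ 137 m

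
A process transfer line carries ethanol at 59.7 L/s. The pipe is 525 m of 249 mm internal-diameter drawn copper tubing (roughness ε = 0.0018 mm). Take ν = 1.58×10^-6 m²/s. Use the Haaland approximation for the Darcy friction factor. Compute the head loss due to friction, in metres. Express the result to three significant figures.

V = 4Q/(πD²) = 4·0.0597/(π·0.249²) = 1.226 m/s
Re = VD/ν = 1.226·0.249/1.58×10^-6 = 1.93×10^5 → turbulent
ε/D = 0.0018/249 = 7.23×10^-6
Haaland: f = 0.01564
h_f = f(L/D)V²/(2g) = 0.01564·(525/0.249)·1.226²/(2·9.81) = 2.527 m

h_f ≈ 2.53 m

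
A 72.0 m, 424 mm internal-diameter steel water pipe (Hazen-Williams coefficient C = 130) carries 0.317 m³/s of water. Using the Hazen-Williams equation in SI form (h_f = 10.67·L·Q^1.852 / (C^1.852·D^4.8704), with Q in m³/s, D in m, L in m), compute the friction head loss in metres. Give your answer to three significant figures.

h_f = 10.67·72.0·0.317^1.852 / (130^1.852·0.424^4.8704) = 0.7266 m

h_f ≈ 0.727 m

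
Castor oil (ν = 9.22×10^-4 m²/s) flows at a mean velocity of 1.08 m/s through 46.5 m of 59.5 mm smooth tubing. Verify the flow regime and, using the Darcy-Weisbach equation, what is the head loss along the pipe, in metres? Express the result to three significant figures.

Re = VD/ν = 1.08·0.05950/9.22×10^-4 = 69.7 → laminar (Re < 2300)
f = 64/Re = 0.9183
h_f = f(L/D)V²/(2g) = 0.9183·(46.5/0.05950)·1.08²/(2·9.81) = 42.66 m

h_f ≈ 42.7 m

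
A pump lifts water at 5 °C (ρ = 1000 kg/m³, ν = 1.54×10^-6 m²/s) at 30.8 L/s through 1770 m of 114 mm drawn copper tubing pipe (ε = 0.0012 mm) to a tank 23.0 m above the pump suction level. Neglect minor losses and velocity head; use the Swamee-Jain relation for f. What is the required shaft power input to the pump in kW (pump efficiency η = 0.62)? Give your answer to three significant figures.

P_shaft ≈ 65.0 kW

V = 4Q/(πD²) = 3.018 m/s; Re = 2.23×10^5; ε/D = 1.05×10^-5; f = 0.01531
h_f = f(L/D)V²/2g = 110.3 m
Total head H = z + h_f = 23.0 + 110.3 = 133.3 m
P_hyd = ρgQH = 1000·9.81·0.0308·133.3 = 40.27 kW
P_shaft = P_hyd/η = 40.27/0.62 = 64.96 kW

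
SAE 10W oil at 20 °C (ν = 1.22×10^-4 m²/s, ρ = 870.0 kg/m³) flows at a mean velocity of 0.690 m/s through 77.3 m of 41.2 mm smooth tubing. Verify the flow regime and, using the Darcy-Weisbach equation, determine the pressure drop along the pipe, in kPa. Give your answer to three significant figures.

Δp ≈ 107 kPa

Re = VD/ν = 0.690·0.04120/1.22×10^-4 = 233 → laminar (Re < 2300)
f = 64/Re = 0.2747
h_f = f(L/D)V²/(2g) = 0.2747·(77.3/0.04120)·0.690²/(2·9.81) = 12.50 m
Δp = ρg·h_f = 870.0·9.81·12.50 = 106.7 kPa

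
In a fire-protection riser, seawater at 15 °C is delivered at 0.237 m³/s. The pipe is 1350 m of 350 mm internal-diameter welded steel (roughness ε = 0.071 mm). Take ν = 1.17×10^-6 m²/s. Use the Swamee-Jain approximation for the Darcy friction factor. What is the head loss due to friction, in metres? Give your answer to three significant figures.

h_f ≈ 18.0 m

V = 4Q/(πD²) = 4·0.237/(π·0.350²) = 2.463 m/s
Re = VD/ν = 2.463·0.350/1.17×10^-6 = 7.37×10^5 → turbulent
ε/D = 0.071/350 = 2.03×10^-4
Swamee-Jain: f = 0.01508
h_f = f(L/D)V²/(2g) = 0.01508·(1350/0.350)·2.463²/(2·9.81) = 17.99 m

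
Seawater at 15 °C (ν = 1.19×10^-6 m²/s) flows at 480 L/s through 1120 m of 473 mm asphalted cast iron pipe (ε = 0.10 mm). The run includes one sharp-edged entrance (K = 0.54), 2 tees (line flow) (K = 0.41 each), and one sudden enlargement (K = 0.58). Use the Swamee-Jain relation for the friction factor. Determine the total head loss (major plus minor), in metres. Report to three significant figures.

V = 4Q/(πD²) = 2.732 m/s; V²/2g = 0.3803 m
Re = 1.09×10^6, ε/D = 2.11×10^-4 → f = 0.01483 (Swamee-Jain)
Major: h_f = f(L/D)·V²/2g = 0.01483·2368·0.3803 = 13.35 m
Minor: ΣK = 1.94; h_m = ΣK·V²/2g = 0.7378 m
Total H_L = 13.35 + 0.7378 = 14.09 m

H_L ≈ 14.1 m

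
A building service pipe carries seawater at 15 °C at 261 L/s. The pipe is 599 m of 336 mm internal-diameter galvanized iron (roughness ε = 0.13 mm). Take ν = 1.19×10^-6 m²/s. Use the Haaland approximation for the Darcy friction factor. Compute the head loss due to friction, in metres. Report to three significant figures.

h_f ≈ 12.9 m

V = 4Q/(πD²) = 4·0.261/(π·0.336²) = 2.944 m/s
Re = VD/ν = 2.944·0.336/1.19×10^-6 = 8.31×10^5 → turbulent
ε/D = 0.13/336 = 3.87×10^-4
Haaland: f = 0.01644
h_f = f(L/D)V²/(2g) = 0.01644·(599/0.336)·2.944²/(2·9.81) = 12.94 m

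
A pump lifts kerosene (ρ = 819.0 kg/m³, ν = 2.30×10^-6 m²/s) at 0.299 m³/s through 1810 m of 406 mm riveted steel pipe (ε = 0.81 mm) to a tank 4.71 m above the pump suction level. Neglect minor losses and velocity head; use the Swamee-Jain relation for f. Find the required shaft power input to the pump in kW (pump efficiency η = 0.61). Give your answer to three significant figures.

V = 4Q/(πD²) = 2.310 m/s; Re = 4.08×10^5; ε/D = 0.00200; f = 0.02398
h_f = f(L/D)V²/2g = 29.06 m
Total head H = z + h_f = 4.71 + 29.06 = 33.77 m
P_hyd = ρgQH = 819.0·9.81·0.299·33.77 = 81.14 kW
P_shaft = P_hyd/η = 81.14/0.61 = 133.0 kW

P_shaft ≈ 133 kW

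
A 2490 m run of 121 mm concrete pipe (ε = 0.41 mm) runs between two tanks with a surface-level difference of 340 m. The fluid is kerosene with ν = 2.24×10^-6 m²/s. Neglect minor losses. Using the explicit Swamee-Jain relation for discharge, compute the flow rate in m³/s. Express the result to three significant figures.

Q ≈ 0.0393 m³/s

Swamee-Jain (Type II): Q = -0.965·√(gD⁵h_f/L)·ln[ε/(3.7D) + √(3.17ν²L/(gD³h_f))]
√(gD⁵h_f/L) = √(9.81·0.121⁵·340/2490) = 0.005894
ε/(3.7D) = 9.16×10^-4; √(3.17ν²L/(gD³h_f)) = 8.19×10^-5
Q = -0.965·0.005894·ln(9.977×10^-4) = 0.03931 m³/s
Check: V = 3.42 m/s, Re = 1.85×10^5, f = 0.02794, h_f = 342 m ≈ 340 m ✓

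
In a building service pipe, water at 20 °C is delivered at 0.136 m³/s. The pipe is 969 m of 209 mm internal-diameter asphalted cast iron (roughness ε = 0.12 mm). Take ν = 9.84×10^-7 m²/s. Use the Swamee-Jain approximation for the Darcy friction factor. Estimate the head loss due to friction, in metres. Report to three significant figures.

h_f ≈ 66.4 m

V = 4Q/(πD²) = 4·0.136/(π·0.209²) = 3.964 m/s
Re = VD/ν = 3.964·0.209/9.84×10^-7 = 8.42×10^5 → turbulent
ε/D = 0.12/209 = 5.74×10^-4
Swamee-Jain: f = 0.01787
h_f = f(L/D)V²/(2g) = 0.01787·(969/0.209)·3.964²/(2·9.81) = 66.36 m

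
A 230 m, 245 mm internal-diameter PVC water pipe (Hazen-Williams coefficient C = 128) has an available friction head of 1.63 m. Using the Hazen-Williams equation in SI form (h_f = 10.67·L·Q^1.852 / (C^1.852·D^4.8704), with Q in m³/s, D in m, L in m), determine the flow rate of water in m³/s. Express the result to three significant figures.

Rearranging: Q = [h_f·C^1.852·D^4.8704 / (10.67·L)]^(1/1.852)
Q = [1.63·128^1.852·0.245^4.8704 / (10.67·230)]^0.540 = 0.06096 m³/s

Q ≈ 0.0610 m³/s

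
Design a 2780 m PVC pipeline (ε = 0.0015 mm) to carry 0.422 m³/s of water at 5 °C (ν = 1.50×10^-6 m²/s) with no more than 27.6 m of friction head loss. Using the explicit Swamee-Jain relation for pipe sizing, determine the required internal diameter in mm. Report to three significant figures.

D ≈ 453 mm

Swamee-Jain (Type III): D = 0.66·[ε^1.25·(LQ²/(gh_f))^4.75 + ν·Q^9.4·(L/(gh_f))^5.2]^0.04
LQ²/(gh_f) = 1.828; L/(gh_f) = 10.27
Term 1 = ε^1.25·(…)^4.75 = 9.23×10^-7; Term 2 = ν·Q^9.4·(…)^5.2 = 8.20×10^-5
D = 0.66·(9.23×10^-7 + 8.20×10^-5)^0.04 = 0.4532 m = 453 mm
Check: V = 2.62 m/s, Re = 7.90×10^5, f = 0.01215, h_f = 26.0 m ≈ 27.6 m ✓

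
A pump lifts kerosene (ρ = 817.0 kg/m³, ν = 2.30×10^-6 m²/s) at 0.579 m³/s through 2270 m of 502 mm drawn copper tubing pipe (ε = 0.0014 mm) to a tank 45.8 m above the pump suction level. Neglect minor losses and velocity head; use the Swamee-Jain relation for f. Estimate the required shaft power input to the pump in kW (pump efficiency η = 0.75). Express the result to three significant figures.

P_shaft ≈ 437 kW

V = 4Q/(πD²) = 2.925 m/s; Re = 6.38×10^5; ε/D = 2.79×10^-6; f = 0.01259
h_f = f(L/D)V²/2g = 24.83 m
Total head H = z + h_f = 45.8 + 24.83 = 70.63 m
P_hyd = ρgQH = 817.0·9.81·0.579·70.63 = 327.8 kW
P_shaft = P_hyd/η = 327.8/0.75 = 437.0 kW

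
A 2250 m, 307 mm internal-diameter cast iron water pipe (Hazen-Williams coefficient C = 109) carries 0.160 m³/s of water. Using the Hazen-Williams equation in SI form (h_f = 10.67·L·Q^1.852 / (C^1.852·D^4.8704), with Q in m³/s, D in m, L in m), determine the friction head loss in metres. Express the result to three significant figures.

h_f ≈ 42.7 m

h_f = 10.67·2250·0.160^1.852 / (109^1.852·0.307^4.8704) = 42.75 m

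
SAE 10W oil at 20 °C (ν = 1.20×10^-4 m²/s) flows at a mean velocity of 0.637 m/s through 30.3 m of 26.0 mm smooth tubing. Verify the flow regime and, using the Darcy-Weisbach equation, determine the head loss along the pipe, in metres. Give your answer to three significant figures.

Re = VD/ν = 0.637·0.02600/1.20×10^-4 = 138 → laminar (Re < 2300)
f = 64/Re = 0.4637
h_f = f(L/D)V²/(2g) = 0.4637·(30.3/0.02600)·0.637²/(2·9.81) = 11.18 m

h_f ≈ 11.2 m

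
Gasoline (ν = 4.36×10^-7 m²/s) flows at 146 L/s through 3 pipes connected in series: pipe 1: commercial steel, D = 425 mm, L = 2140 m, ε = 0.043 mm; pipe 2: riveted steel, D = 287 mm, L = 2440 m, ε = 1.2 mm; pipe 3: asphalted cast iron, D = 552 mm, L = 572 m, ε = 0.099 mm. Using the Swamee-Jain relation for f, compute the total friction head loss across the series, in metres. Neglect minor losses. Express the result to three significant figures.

H ≈ 67.8 m

Pipe 1: V = 1.029 m/s, Re = 1.00×10^6, ε/D = 1.01×10^-4, f = 0.01352, h_1 = f(L/D)V²/2g = 3.676 m
Pipe 2: V = 2.257 m/s, Re = 1.49×10^6, ε/D = 0.00418, f = 0.02891, h_2 = f(L/D)V²/2g = 63.80 m
Pipe 3: V = 0.6101 m/s, Re = 7.72×10^5, ε/D = 1.79×10^-4, f = 0.01479, h_3 = f(L/D)V²/2g = 0.2907 m
Series → Q common, losses add: H = Σh = 67.77 m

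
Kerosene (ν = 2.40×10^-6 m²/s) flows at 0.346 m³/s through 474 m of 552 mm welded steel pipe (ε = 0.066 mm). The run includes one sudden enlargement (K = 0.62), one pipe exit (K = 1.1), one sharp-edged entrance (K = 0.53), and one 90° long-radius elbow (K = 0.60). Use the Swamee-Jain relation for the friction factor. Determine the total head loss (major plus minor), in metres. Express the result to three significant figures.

V = 4Q/(πD²) = 1.446 m/s; V²/2g = 0.1065 m
Re = 3.33×10^5, ε/D = 1.20×10^-4 → f = 0.01541 (Swamee-Jain)
Major: h_f = f(L/D)·V²/2g = 0.01541·858.7·0.1065 = 1.410 m
Minor: ΣK = 2.85; h_m = ΣK·V²/2g = 0.3036 m
Total H_L = 1.410 + 0.3036 = 1.714 m

H_L ≈ 1.71 m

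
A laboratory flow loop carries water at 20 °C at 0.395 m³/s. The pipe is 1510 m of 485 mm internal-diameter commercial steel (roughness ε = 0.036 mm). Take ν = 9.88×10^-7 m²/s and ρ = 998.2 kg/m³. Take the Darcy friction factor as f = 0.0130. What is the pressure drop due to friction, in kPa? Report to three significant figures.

V = 4Q/(πD²) = 4·0.395/(π·0.485²) = 2.138 m/s
h_f = f(L/D)V²/(2g) = 0.01300·(1510/0.485)·2.138²/(2·9.81) = 9.430 m
Δp = ρg·h_f = 998.2·9.81·9.430 = 92.35 kPa

Δp ≈ 92.3 kPa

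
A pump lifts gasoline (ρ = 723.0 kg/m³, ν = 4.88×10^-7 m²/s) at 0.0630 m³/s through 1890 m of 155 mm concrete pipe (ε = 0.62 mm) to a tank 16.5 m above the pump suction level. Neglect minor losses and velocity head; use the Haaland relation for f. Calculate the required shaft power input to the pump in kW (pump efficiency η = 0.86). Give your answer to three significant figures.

P_shaft ≈ 111 kW

V = 4Q/(πD²) = 3.339 m/s; Re = 1.06×10^6; ε/D = 0.00400; f = 0.02857
h_f = f(L/D)V²/2g = 197.9 m
Total head H = z + h_f = 16.5 + 197.9 = 214.4 m
P_hyd = ρgQH = 723.0·9.81·0.0630·214.4 = 95.81 kW
P_shaft = P_hyd/η = 95.81/0.86 = 111.4 kW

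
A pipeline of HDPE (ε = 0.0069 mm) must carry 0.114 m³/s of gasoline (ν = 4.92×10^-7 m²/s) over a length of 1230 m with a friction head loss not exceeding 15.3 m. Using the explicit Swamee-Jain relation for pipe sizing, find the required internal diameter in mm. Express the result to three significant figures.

Swamee-Jain (Type III): D = 0.66·[ε^1.25·(LQ²/(gh_f))^4.75 + ν·Q^9.4·(L/(gh_f))^5.2]^0.04
LQ²/(gh_f) = 0.1065; L/(gh_f) = 8.195
Term 1 = ε^1.25·(…)^4.75 = 8.48×10^-12; Term 2 = ν·Q^9.4·(…)^5.2 = 3.78×10^-11
D = 0.66·(8.48×10^-12 + 3.78×10^-11)^0.04 = 0.2548 m = 255 mm
Check: V = 2.24 m/s, Re = 1.16×10^6, f = 0.01201, h_f = 14.8 m ≈ 15.3 m ✓

D ≈ 255 mm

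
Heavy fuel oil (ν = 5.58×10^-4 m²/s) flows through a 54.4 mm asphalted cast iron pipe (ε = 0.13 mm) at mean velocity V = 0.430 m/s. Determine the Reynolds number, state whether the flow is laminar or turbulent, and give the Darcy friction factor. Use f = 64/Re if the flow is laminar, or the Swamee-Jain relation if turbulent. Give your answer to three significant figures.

Re = VD/ν = 0.4300·0.0544/5.58×10^-4 = 41.9
Re < 2300 → laminar → f = 64/Re = 1.527

Re ≈ 41.9; laminar; f = 64/Re ≈ 1.53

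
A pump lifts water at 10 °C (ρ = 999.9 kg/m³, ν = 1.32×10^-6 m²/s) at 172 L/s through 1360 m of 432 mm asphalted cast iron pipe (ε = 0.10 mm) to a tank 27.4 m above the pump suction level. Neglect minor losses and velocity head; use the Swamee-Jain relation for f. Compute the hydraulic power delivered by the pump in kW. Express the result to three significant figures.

V = 4Q/(πD²) = 1.173 m/s; Re = 3.84×10^5; ε/D = 2.31×10^-4; f = 0.01616
h_f = f(L/D)V²/2g = 3.571 m
Total head H = z + h_f = 27.4 + 3.571 = 30.97 m
P_hyd = ρgQH = 999.9·9.81·0.172·30.97 = 52.25 kW

P_hyd ≈ 52.3 kW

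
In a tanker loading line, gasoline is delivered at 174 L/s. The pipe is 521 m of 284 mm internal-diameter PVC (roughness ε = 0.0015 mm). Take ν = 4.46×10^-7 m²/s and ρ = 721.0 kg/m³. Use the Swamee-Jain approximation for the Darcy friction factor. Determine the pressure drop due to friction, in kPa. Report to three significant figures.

Δp ≈ 53.8 kPa

V = 4Q/(πD²) = 4·0.174/(π·0.284²) = 2.747 m/s
Re = VD/ν = 2.747·0.284/4.46×10^-7 = 1.75×10^6 → turbulent
ε/D = 0.0015/284 = 5.28×10^-6
Swamee-Jain: f = 0.01077
h_f = f(L/D)V²/(2g) = 0.01077·(521/0.284)·2.747²/(2·9.81) = 7.601 m
Δp = ρg·h_f = 721.0·9.81·7.601 = 53.76 kPa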